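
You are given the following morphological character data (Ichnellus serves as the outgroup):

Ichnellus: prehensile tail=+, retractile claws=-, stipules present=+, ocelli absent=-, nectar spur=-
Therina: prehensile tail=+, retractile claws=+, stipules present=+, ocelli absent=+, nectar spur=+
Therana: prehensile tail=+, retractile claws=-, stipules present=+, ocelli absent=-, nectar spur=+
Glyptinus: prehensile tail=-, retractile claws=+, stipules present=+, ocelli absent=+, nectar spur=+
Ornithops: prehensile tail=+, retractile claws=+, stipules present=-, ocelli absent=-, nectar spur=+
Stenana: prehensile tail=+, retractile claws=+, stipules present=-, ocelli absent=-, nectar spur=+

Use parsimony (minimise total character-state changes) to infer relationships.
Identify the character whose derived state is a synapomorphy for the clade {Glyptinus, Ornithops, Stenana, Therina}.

retractile claws

Character polarity is set by the outgroup: the derived state is whichever differs from the outgroup's state, so for prehensile tail, stipules present the derived state is '-', and for the remaining characters it is '+'.
prehensile tail (derived state '-') is unique to Glyptinus (autapomorphy; uninformative for grouping).
retractile claws: derived state '+' in Glyptinus, Ornithops, Stenana, and Therina only — synapomorphy for {Glyptinus, Ornithops, Stenana, Therina}.
stipules present (derived state '-') is shared by Ornithops and Stenana — a synapomorphy uniting that clade.
ocelli absent (derived state '+') is shared by Glyptinus and Therina — a synapomorphy uniting that clade.
All ingroup taxa share the derived state '+' for nectar spur; it defines the ingroup but does not resolve relationships within it.
Most parsimonious ingroup topology: (((Therina,Glyptinus),(Ornithops,Stenana)),Therana).
The clade {Glyptinus, Ornithops, Stenana, Therina} is supported by retractile claws: its derived state '+' occurs in exactly those taxa and in no other taxon (including the outgroup).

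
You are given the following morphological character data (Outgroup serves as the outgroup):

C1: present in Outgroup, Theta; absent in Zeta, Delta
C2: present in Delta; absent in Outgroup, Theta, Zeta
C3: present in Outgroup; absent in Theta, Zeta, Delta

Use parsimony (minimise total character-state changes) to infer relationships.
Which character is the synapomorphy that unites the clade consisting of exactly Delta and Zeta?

Character polarity is set by the outgroup: the derived state is whichever differs from the outgroup's state, so for C1, C3 the derived state is 'absent', and for the remaining characters it is 'present'.
Only Delta and Zeta show the derived state 'absent' for C1, supporting them as a clade.
C2 (derived state 'present') is unique to Delta (autapomorphy; uninformative for grouping).
All ingroup taxa share the derived state 'absent' for C3; it defines the ingroup but does not resolve relationships within it.
Most parsimonious ingroup topology: (Theta,(Zeta,Delta)).
The clade {Delta, Zeta} is supported by C1: its derived state 'absent' occurs in exactly those taxa and in no other taxon (including the outgroup).

C1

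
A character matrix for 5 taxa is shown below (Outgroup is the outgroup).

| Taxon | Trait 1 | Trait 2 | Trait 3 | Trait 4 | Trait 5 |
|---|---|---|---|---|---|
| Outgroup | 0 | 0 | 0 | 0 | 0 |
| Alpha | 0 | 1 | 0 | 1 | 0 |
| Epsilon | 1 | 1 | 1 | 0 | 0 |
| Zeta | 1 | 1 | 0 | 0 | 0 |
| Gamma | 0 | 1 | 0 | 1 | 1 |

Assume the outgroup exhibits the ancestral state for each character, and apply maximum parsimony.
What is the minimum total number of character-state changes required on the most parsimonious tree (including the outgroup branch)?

5

The outgroup has state '0' for every character, so '1' is the derived state throughout.
Trait 1: derived state '1' in Epsilon and Zeta only — synapomorphy for {Epsilon, Zeta}.
All ingroup taxa share the derived state '1' for Trait 2; it defines the ingroup but does not resolve relationships within it.
Trait 3: derived state '1' in Epsilon only — an autapomorphy, so it tells us nothing about relationships among taxa.
Trait 4: derived state '1' in Alpha and Gamma only — synapomorphy for {Alpha, Gamma}.
Trait 5: derived state '1' in Gamma only — an autapomorphy, so it tells us nothing about relationships among taxa.
Most parsimonious ingroup topology: ((Alpha,Gamma),(Epsilon,Zeta)).
Changes per character on this tree: Trait 1: 1; Trait 2: 1; Trait 3: 1; Trait 4: 1; Trait 5: 1.
Total = 5.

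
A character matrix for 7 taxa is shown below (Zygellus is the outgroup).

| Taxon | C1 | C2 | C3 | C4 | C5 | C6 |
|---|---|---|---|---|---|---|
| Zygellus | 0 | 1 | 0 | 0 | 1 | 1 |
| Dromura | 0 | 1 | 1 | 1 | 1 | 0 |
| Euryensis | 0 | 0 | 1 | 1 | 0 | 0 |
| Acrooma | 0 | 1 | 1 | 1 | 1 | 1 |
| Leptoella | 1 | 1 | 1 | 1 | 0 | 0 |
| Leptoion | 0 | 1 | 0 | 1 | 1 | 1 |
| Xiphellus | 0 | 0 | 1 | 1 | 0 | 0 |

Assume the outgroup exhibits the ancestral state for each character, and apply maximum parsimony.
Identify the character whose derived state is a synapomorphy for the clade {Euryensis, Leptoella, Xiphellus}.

C5

Character polarity is set by the outgroup: the derived state is whichever differs from the outgroup's state, so for C2, C5, C6 the derived state is '0', and for the remaining characters it is '1'.
C1 (derived state '1') is unique to Leptoella (autapomorphy; uninformative for grouping).
C2: derived state '0' in Euryensis and Xiphellus only — synapomorphy for {Euryensis, Xiphellus}.
C3 (derived state '1') is shared by Acrooma, Dromura, Euryensis, Leptoella, and Xiphellus — a synapomorphy uniting that clade.
All ingroup taxa share the derived state '1' for C4; it defines the ingroup but does not resolve relationships within it.
Only Euryensis, Leptoella, and Xiphellus show the derived state '0' for C5, supporting them as a clade.
Only Dromura, Euryensis, Leptoella, and Xiphellus show the derived state '0' for C6, supporting them as a clade.
Most parsimonious ingroup topology: (((Dromura,((Euryensis,Xiphellus),Leptoella)),Acrooma),Leptoion).
The clade {Euryensis, Leptoella, Xiphellus} is supported by C5: its derived state '0' occurs in exactly those taxa and in no other taxon (including the outgroup).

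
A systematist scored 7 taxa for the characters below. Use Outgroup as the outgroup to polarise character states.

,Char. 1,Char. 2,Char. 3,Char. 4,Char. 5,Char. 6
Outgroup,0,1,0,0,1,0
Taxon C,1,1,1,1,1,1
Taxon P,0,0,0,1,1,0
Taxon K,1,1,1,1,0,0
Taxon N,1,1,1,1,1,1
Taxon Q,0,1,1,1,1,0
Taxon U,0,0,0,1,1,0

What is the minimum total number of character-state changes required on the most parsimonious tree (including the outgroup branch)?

6

Character polarity is set by the outgroup: the derived state is whichever differs from the outgroup's state, so for Char. 2, Char. 5 the derived state is '0', and for the remaining characters it is '1'.
Char. 1 (derived state '1') is shared by Taxon C, Taxon K, and Taxon N — a synapomorphy uniting that clade.
Char. 2: derived state '0' in Taxon P and Taxon U only — synapomorphy for {Taxon P, Taxon U}.
Only Taxon C, Taxon K, Taxon N, and Taxon Q show the derived state '1' for Char. 3, supporting them as a clade.
Char. 4 (derived state '1') is shared by all ingroup taxa — unites the whole ingroup.
Char. 5: derived state '0' in Taxon K only — an autapomorphy, so it tells us nothing about relationships among taxa.
Char. 6: derived state '1' in Taxon C and Taxon N only — synapomorphy for {Taxon C, Taxon N}.
Most parsimonious ingroup topology: ((((Taxon C,Taxon N),Taxon K),Taxon Q),(Taxon P,Taxon U)).
Changes per character on this tree: Char. 1: 1; Char. 2: 1; Char. 3: 1; Char. 4: 1; Char. 5: 1; Char. 6: 1.
Total = 6.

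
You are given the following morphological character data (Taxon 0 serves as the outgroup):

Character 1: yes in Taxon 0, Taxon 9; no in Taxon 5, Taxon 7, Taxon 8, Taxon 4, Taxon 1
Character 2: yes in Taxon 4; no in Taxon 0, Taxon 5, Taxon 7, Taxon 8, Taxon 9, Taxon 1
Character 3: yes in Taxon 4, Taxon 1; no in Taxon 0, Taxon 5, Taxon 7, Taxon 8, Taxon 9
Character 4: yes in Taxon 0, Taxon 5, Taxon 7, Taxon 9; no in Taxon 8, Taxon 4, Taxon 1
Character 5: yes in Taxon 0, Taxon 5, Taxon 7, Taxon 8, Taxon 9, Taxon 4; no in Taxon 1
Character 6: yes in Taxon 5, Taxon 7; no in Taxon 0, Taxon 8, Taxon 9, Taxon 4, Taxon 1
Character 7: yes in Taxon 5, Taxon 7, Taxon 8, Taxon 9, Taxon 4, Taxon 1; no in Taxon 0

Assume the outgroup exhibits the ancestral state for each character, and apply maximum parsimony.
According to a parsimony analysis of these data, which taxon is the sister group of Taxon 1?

Taxon 4

Character polarity is set by the outgroup: the derived state is whichever differs from the outgroup's state, so for Character 1, Character 4, Character 5 the derived state is 'no', and for the remaining characters it is 'yes'.
Character 1: derived state 'no' in Taxon 1, Taxon 4, Taxon 5, Taxon 7, and Taxon 8 only — synapomorphy for {Taxon 1, Taxon 4, Taxon 5, Taxon 7, Taxon 8}.
Character 2 (derived state 'yes') is unique to Taxon 4 (autapomorphy; uninformative for grouping).
Character 3 (derived state 'yes') is shared by Taxon 1 and Taxon 4 — a synapomorphy uniting that clade.
Only Taxon 1, Taxon 4, and Taxon 8 show the derived state 'no' for Character 4, supporting them as a clade.
Character 5: derived state 'no' in Taxon 1 only — an autapomorphy, so it tells us nothing about relationships among taxa.
Character 6: derived state 'yes' in Taxon 5 and Taxon 7 only — synapomorphy for {Taxon 5, Taxon 7}.
All ingroup taxa share the derived state 'yes' for Character 7; it defines the ingroup but does not resolve relationships within it.
Most parsimonious ingroup topology: (((Taxon 5,Taxon 7),(Taxon 8,(Taxon 4,Taxon 1))),Taxon 9).
Taxon 1 and Taxon 4 form a cherry on this tree, so they are sister taxa.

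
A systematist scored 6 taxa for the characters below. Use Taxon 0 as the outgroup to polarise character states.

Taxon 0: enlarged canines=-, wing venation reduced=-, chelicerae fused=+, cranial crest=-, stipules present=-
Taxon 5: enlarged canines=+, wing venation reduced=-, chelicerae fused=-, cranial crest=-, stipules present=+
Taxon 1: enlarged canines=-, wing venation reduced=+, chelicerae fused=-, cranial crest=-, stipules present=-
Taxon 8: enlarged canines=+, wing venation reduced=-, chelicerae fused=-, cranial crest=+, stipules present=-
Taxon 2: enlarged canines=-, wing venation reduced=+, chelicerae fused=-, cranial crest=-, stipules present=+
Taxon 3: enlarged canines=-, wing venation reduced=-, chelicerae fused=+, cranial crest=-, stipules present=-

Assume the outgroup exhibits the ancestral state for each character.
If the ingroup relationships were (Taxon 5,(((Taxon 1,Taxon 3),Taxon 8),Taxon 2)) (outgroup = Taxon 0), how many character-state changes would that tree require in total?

9

Map each character onto (Taxon 5,(((Taxon 1,Taxon 3),Taxon 8),Taxon 2)) (rooted by Taxon 0) and count the minimum state changes it requires (Fitch parsimony):
enlarged canines: 2; wing venation reduced: 2; chelicerae fused: 2; cranial crest: 1; stipules present: 2.
Total tree length = 9.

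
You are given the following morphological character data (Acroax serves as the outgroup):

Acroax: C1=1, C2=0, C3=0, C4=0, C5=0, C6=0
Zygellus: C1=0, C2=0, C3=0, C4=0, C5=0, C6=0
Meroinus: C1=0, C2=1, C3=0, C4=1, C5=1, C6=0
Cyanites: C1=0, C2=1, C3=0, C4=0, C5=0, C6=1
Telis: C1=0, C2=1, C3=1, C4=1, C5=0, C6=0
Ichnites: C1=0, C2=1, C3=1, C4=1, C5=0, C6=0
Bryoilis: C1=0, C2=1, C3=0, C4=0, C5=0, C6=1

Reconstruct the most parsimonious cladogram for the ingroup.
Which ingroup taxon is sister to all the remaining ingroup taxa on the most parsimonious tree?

Zygellus

Character polarity is set by the outgroup: the derived state is whichever differs from the outgroup's state, so for C1 the derived state is '0', and for the remaining characters it is '1'.
C1 (derived state '0') is shared by all ingroup taxa — unites the whole ingroup.
C2 (derived state '1') is shared by Bryoilis, Cyanites, Ichnites, Meroinus, and Telis — a synapomorphy uniting that clade.
Only Ichnites and Telis show the derived state '1' for C3, supporting them as a clade.
Only Ichnites, Meroinus, and Telis show the derived state '1' for C4, supporting them as a clade.
C5 (derived state '1') is unique to Meroinus (autapomorphy; uninformative for grouping).
C6 (derived state '1') is shared by Bryoilis and Cyanites — a synapomorphy uniting that clade.
Most parsimonious ingroup topology: (Zygellus,((Meroinus,(Telis,Ichnites)),(Cyanites,Bryoilis))).
Zygellus is sister to the clade containing all other ingroup taxa, so it is the earliest-diverging (most basal) ingroup lineage.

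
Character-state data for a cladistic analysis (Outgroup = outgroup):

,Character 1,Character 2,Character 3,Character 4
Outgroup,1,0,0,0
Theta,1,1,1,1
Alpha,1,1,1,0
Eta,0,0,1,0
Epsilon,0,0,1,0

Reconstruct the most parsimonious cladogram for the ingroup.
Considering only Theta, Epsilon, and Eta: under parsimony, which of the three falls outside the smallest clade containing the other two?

Theta

Character polarity is set by the outgroup: the derived state is whichever differs from the outgroup's state, so for Character 1 the derived state is '0', and for the remaining characters it is '1'.
Character 1 (derived state '0') is shared by Epsilon and Eta — a synapomorphy uniting that clade.
Only Alpha and Theta show the derived state '1' for Character 2, supporting them as a clade.
All ingroup taxa share the derived state '1' for Character 3; it defines the ingroup but does not resolve relationships within it.
Character 4 (derived state '1') is unique to Theta (autapomorphy; uninformative for grouping).
Most parsimonious ingroup topology: ((Theta,Alpha),(Eta,Epsilon)).
Eta and Epsilon share a more recent common ancestor with each other than either does with Theta, so Theta is the least closely related of the three.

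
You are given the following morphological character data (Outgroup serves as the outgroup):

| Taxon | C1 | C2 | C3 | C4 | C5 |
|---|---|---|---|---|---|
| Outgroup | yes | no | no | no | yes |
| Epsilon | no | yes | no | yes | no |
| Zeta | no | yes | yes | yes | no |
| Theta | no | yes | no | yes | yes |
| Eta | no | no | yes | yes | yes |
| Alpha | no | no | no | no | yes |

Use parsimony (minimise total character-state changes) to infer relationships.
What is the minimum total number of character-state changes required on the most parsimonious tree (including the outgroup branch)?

Character polarity is set by the outgroup: the derived state is whichever differs from the outgroup's state, so for C1, C5 the derived state is 'no', and for the remaining characters it is 'yes'.
All ingroup taxa share the derived state 'no' for C1; it defines the ingroup but does not resolve relationships within it.
Only Epsilon, Theta, and Zeta show the derived state 'yes' for C2, supporting them as a clade.
C3 groups Eta and Zeta, which is incompatible with the clades supported by the remaining characters; treating it as convergent (homoplasy) costs fewer steps than any alternative tree.
Only Epsilon, Eta, Theta, and Zeta show the derived state 'yes' for C4, supporting them as a clade.
C5 (derived state 'no') is shared by Epsilon and Zeta — a synapomorphy uniting that clade.
Most parsimonious ingroup topology: ((((Epsilon,Zeta),Theta),Eta),Alpha).
Changes per character on this tree: C1: 1; C2: 1; C3: 2; C4: 1; C5: 1.
Total = 6.

6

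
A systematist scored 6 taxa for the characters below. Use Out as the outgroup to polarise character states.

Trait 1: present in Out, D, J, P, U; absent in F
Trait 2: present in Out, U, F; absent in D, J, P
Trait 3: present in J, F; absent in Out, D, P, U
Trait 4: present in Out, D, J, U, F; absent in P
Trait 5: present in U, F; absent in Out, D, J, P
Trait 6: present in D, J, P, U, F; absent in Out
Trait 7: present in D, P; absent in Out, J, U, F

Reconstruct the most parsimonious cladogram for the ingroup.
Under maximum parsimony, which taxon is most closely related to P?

D

Character polarity is set by the outgroup: the derived state is whichever differs from the outgroup's state, so for Trait 1, Trait 2, Trait 4 the derived state is 'absent', and for the remaining characters it is 'present'.
Trait 1: derived state 'absent' in F only — an autapomorphy, so it tells us nothing about relationships among taxa.
Trait 2: derived state 'absent' in D, J, and P only — synapomorphy for {D, J, P}.
Trait 3 groups F and J, which is incompatible with the clades supported by the remaining characters; treating it as convergent (homoplasy) costs fewer steps than any alternative tree.
Trait 4 (derived state 'absent') is unique to P (autapomorphy; uninformative for grouping).
Trait 5: derived state 'present' in F and U only — synapomorphy for {F, U}.
Trait 6 (derived state 'present') is shared by all ingroup taxa — unites the whole ingroup.
Trait 7: derived state 'present' in D and P only — synapomorphy for {D, P}.
Most parsimonious ingroup topology: (((D,P),J),(U,F)).
P and D form a cherry on this tree, so they are sister taxa.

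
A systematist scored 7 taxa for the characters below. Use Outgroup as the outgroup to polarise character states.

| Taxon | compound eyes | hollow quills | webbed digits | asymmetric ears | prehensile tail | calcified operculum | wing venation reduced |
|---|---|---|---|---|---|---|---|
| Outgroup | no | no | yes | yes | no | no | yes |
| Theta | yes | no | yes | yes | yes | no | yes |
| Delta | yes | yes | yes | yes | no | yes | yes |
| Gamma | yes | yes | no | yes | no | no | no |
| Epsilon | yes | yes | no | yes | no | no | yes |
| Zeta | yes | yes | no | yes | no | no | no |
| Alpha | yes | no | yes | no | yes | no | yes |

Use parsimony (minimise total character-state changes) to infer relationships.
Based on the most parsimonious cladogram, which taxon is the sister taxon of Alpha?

Theta

Character polarity is set by the outgroup: the derived state is whichever differs from the outgroup's state, so for webbed digits, asymmetric ears, wing venation reduced the derived state is 'no', and for the remaining characters it is 'yes'.
All ingroup taxa share the derived state 'yes' for compound eyes; it defines the ingroup but does not resolve relationships within it.
hollow quills (derived state 'yes') is shared by Delta, Epsilon, Gamma, and Zeta — a synapomorphy uniting that clade.
webbed digits (derived state 'no') is shared by Epsilon, Gamma, and Zeta — a synapomorphy uniting that clade.
asymmetric ears: derived state 'no' in Alpha only — an autapomorphy, so it tells us nothing about relationships among taxa.
prehensile tail: derived state 'yes' in Alpha and Theta only — synapomorphy for {Alpha, Theta}.
calcified operculum (derived state 'yes') is unique to Delta (autapomorphy; uninformative for grouping).
wing venation reduced: derived state 'no' in Gamma and Zeta only — synapomorphy for {Gamma, Zeta}.
Most parsimonious ingroup topology: ((Theta,Alpha),(Delta,((Gamma,Zeta),Epsilon))).
Alpha and Theta form a cherry on this tree, so they are sister taxa.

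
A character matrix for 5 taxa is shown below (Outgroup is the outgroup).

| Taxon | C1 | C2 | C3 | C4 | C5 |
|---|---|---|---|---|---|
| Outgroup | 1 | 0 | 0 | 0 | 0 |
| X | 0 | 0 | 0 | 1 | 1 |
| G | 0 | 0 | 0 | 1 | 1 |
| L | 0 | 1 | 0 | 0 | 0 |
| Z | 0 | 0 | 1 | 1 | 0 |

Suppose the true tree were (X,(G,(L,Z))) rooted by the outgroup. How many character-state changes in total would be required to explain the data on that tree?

Map each character onto (X,(G,(L,Z))) (rooted by Outgroup) and count the minimum state changes it requires (Fitch parsimony):
C1: 1; C2: 1; C3: 1; C4: 2; C5: 2.
Total tree length = 7.

7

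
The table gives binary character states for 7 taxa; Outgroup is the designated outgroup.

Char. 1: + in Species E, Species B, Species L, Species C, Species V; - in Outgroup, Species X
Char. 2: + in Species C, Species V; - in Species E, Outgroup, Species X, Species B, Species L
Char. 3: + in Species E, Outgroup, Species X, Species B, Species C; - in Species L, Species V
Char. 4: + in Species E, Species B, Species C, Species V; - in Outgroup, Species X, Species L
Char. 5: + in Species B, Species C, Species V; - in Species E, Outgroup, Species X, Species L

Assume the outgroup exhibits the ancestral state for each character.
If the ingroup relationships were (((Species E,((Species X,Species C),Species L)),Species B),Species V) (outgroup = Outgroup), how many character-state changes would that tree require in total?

12

Map each character onto (((Species E,((Species X,Species C),Species L)),Species B),Species V) (rooted by Outgroup) and count the minimum state changes it requires (Fitch parsimony):
Char. 1: 2; Char. 2: 2; Char. 3: 2; Char. 4: 3; Char. 5: 3.
Total tree length = 12.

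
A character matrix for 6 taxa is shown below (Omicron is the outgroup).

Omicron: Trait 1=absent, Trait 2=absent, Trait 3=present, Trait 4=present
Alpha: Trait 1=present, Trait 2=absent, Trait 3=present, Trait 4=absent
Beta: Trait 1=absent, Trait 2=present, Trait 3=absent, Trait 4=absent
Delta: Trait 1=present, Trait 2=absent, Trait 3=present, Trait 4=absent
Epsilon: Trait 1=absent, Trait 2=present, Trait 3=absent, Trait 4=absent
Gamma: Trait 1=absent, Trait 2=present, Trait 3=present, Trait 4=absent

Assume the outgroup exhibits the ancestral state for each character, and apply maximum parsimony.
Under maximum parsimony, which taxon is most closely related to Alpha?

Delta

Character polarity is set by the outgroup: the derived state is whichever differs from the outgroup's state, so for Trait 3, Trait 4 the derived state is 'absent', and for the remaining characters it is 'present'.
Trait 1: derived state 'present' in Alpha and Delta only — synapomorphy for {Alpha, Delta}.
Only Beta, Epsilon, and Gamma show the derived state 'present' for Trait 2, supporting them as a clade.
Trait 3: derived state 'absent' in Beta and Epsilon only — synapomorphy for {Beta, Epsilon}.
Trait 4 (derived state 'absent') is shared by all ingroup taxa — unites the whole ingroup.
Most parsimonious ingroup topology: ((Alpha,Delta),((Beta,Epsilon),Gamma)).
Alpha and Delta form a cherry on this tree, so they are sister taxa.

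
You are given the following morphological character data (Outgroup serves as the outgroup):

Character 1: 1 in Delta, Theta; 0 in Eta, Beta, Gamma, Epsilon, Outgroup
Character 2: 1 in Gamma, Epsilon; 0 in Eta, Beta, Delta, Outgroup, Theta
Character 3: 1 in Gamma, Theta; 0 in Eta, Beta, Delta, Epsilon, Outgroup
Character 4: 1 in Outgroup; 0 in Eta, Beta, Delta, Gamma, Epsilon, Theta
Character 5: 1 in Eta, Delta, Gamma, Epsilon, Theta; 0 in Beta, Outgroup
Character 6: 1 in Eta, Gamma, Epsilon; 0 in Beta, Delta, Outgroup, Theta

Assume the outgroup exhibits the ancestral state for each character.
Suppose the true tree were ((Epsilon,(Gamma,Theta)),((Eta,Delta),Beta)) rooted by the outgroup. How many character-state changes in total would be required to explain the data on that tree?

Map each character onto ((Epsilon,(Gamma,Theta)),((Eta,Delta),Beta)) (rooted by Outgroup) and count the minimum state changes it requires (Fitch parsimony):
Character 1: 2; Character 2: 2; Character 3: 1; Character 4: 1; Character 5: 2; Character 6: 3.
Total tree length = 11.

11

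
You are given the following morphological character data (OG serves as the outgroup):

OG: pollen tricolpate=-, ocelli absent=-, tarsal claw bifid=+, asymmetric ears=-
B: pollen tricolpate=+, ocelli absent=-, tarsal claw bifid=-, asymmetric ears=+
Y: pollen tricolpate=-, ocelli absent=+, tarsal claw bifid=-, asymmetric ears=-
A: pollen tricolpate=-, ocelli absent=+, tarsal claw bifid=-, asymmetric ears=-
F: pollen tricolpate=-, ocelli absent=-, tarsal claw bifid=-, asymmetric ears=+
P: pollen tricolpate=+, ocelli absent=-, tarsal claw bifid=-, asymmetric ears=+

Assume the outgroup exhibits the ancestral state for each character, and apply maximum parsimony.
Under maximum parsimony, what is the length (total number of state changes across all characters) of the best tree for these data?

4

Character polarity is set by the outgroup: the derived state is whichever differs from the outgroup's state, so for tarsal claw bifid the derived state is '-', and for the remaining characters it is '+'.
pollen tricolpate: derived state '+' in B and P only — synapomorphy for {B, P}.
ocelli absent (derived state '+') is shared by A and Y — a synapomorphy uniting that clade.
tarsal claw bifid (derived state '-') is shared by all ingroup taxa — unites the whole ingroup.
asymmetric ears (derived state '+') is shared by B, F, and P — a synapomorphy uniting that clade.
Most parsimonious ingroup topology: (((B,P),F),(Y,A)).
Changes per character on this tree: pollen tricolpate: 1; ocelli absent: 1; tarsal claw bifid: 1; asymmetric ears: 1.
Total = 4.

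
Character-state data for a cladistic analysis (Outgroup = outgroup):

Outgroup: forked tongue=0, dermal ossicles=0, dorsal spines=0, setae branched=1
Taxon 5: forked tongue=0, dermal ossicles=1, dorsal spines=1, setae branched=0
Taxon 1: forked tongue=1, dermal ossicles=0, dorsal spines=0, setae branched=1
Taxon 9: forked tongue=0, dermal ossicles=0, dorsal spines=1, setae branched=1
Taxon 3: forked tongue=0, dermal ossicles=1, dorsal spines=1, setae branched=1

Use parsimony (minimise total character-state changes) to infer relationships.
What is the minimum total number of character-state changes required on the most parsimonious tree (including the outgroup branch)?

4

Character polarity is set by the outgroup: the derived state is whichever differs from the outgroup's state, so for setae branched the derived state is '0', and for the remaining characters it is '1'.
forked tongue (derived state '1') is unique to Taxon 1 (autapomorphy; uninformative for grouping).
Only Taxon 3 and Taxon 5 show the derived state '1' for dermal ossicles, supporting them as a clade.
Only Taxon 3, Taxon 5, and Taxon 9 show the derived state '1' for dorsal spines, supporting them as a clade.
setae branched: derived state '0' in Taxon 5 only — an autapomorphy, so it tells us nothing about relationships among taxa.
Most parsimonious ingroup topology: (((Taxon 5,Taxon 3),Taxon 9),Taxon 1).
Changes per character on this tree: forked tongue: 1; dermal ossicles: 1; dorsal spines: 1; setae branched: 1.
Total = 4.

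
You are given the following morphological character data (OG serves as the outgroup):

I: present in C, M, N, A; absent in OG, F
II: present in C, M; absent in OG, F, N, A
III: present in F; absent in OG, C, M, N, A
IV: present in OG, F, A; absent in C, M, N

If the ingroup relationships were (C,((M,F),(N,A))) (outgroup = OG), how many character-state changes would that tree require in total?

8

Map each character onto (C,((M,F),(N,A))) (rooted by OG) and count the minimum state changes it requires (Fitch parsimony):
I: 2; II: 2; III: 1; IV: 3.
Total tree length = 8.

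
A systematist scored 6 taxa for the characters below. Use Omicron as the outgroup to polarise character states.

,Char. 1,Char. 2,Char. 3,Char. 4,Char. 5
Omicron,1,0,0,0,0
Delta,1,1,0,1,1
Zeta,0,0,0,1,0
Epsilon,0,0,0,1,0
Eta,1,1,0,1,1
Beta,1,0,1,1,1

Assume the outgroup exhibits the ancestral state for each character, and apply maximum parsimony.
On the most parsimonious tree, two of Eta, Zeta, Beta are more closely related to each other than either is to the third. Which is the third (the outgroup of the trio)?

Zeta

Character polarity is set by the outgroup: the derived state is whichever differs from the outgroup's state, so for Char. 1 the derived state is '0', and for the remaining characters it is '1'.
Char. 1: derived state '0' in Epsilon and Zeta only — synapomorphy for {Epsilon, Zeta}.
Only Delta and Eta show the derived state '1' for Char. 2, supporting them as a clade.
Char. 3 (derived state '1') is unique to Beta (autapomorphy; uninformative for grouping).
Char. 4 (derived state '1') is shared by all ingroup taxa — unites the whole ingroup.
Char. 5: derived state '1' in Beta, Delta, and Eta only — synapomorphy for {Beta, Delta, Eta}.
Most parsimonious ingroup topology: (((Delta,Eta),Beta),(Zeta,Epsilon)).
Beta and Eta share a more recent common ancestor with each other than either does with Zeta, so Zeta is the least closely related of the three.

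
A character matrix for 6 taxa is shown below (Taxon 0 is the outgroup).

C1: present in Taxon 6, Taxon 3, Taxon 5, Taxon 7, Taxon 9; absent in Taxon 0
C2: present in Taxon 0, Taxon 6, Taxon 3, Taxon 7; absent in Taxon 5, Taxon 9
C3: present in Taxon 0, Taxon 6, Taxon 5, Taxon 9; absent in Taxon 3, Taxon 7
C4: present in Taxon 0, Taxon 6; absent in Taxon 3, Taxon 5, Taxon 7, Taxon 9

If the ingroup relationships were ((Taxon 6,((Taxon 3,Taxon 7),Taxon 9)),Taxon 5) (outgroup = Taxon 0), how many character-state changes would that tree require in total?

Map each character onto ((Taxon 6,((Taxon 3,Taxon 7),Taxon 9)),Taxon 5) (rooted by Taxon 0) and count the minimum state changes it requires (Fitch parsimony):
C1: 1; C2: 2; C3: 1; C4: 2.
Total tree length = 6.

6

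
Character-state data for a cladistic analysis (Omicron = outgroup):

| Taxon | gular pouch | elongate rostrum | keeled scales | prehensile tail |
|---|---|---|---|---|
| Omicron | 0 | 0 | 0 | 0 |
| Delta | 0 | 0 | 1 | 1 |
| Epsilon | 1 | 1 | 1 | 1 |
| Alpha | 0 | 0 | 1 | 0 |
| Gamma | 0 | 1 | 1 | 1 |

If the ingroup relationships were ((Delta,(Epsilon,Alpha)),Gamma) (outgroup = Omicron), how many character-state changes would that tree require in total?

6

Map each character onto ((Delta,(Epsilon,Alpha)),Gamma) (rooted by Omicron) and count the minimum state changes it requires (Fitch parsimony):
gular pouch: 1; elongate rostrum: 2; keeled scales: 1; prehensile tail: 2.
Total tree length = 6.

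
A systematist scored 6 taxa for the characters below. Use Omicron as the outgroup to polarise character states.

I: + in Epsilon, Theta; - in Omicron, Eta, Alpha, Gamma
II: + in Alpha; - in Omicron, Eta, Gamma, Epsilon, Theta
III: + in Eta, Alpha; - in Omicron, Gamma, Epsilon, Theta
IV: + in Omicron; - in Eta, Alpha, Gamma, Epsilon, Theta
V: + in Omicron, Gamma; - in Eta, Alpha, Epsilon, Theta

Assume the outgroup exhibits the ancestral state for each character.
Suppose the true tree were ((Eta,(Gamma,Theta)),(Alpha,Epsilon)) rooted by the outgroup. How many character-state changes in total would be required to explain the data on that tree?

Map each character onto ((Eta,(Gamma,Theta)),(Alpha,Epsilon)) (rooted by Omicron) and count the minimum state changes it requires (Fitch parsimony):
I: 2; II: 1; III: 2; IV: 1; V: 2.
Total tree length = 8.

8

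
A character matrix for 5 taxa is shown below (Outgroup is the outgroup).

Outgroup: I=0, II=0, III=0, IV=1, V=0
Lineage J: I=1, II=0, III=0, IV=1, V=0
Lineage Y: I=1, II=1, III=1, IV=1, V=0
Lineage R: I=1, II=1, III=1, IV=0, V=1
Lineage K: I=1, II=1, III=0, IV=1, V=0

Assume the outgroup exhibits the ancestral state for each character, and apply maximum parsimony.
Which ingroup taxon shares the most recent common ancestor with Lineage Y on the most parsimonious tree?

Character polarity is set by the outgroup: the derived state is whichever differs from the outgroup's state, so for IV the derived state is '0', and for the remaining characters it is '1'.
All ingroup taxa share the derived state '1' for I; it defines the ingroup but does not resolve relationships within it.
II: derived state '1' in Lineage K, Lineage R, and Lineage Y only — synapomorphy for {Lineage K, Lineage R, Lineage Y}.
III (derived state '1') is shared by Lineage R and Lineage Y — a synapomorphy uniting that clade.
IV (derived state '0') is unique to Lineage R (autapomorphy; uninformative for grouping).
V (derived state '1') is unique to Lineage R (autapomorphy; uninformative for grouping).
Most parsimonious ingroup topology: (Lineage J,((Lineage Y,Lineage R),Lineage K)).
Lineage Y and Lineage R form a cherry on this tree, so they are sister taxa.

Lineage R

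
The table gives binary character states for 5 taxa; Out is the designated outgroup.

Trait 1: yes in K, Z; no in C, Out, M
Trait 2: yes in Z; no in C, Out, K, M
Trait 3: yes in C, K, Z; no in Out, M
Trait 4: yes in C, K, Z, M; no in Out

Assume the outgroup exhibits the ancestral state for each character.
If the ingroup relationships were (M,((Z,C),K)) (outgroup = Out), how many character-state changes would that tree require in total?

5

Map each character onto (M,((Z,C),K)) (rooted by Out) and count the minimum state changes it requires (Fitch parsimony):
Trait 1: 2; Trait 2: 1; Trait 3: 1; Trait 4: 1.
Total tree length = 5.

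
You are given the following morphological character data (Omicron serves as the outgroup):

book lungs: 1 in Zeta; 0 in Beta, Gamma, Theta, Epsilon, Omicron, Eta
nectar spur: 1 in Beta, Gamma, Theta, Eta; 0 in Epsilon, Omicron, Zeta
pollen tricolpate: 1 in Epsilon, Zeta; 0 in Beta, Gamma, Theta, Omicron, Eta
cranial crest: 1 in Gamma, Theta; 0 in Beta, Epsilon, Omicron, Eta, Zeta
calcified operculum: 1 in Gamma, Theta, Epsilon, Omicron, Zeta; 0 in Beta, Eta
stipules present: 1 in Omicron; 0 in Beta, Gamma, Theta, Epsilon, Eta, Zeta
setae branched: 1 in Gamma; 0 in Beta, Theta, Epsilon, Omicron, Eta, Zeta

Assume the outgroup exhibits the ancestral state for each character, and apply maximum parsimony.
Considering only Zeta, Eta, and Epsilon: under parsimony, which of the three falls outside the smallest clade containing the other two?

Eta

Character polarity is set by the outgroup: the derived state is whichever differs from the outgroup's state, so for calcified operculum, stipules present the derived state is '0', and for the remaining characters it is '1'.
book lungs: derived state '1' in Zeta only — an autapomorphy, so it tells us nothing about relationships among taxa.
nectar spur (derived state '1') is shared by Beta, Eta, Gamma, and Theta — a synapomorphy uniting that clade.
Only Epsilon and Zeta show the derived state '1' for pollen tricolpate, supporting them as a clade.
cranial crest: derived state '1' in Gamma and Theta only — synapomorphy for {Gamma, Theta}.
Only Beta and Eta show the derived state '0' for calcified operculum, supporting them as a clade.
All ingroup taxa share the derived state '0' for stipules present; it defines the ingroup but does not resolve relationships within it.
setae branched: derived state '1' in Gamma only — an autapomorphy, so it tells us nothing about relationships among taxa.
Most parsimonious ingroup topology: (((Theta,Gamma),(Eta,Beta)),(Epsilon,Zeta)).
Zeta and Epsilon share a more recent common ancestor with each other than either does with Eta, so Eta is the least closely related of the three.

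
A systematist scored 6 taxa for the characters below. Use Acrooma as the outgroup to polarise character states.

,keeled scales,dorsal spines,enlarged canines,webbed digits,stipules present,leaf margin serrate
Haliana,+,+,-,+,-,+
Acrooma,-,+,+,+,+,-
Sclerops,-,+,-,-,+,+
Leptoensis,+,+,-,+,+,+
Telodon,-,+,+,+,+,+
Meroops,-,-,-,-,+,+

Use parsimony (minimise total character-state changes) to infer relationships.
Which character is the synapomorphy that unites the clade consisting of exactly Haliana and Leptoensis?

Character polarity is set by the outgroup: the derived state is whichever differs from the outgroup's state, so for dorsal spines, enlarged canines, webbed digits, stipules present the derived state is '-', and for the remaining characters it is '+'.
Only Haliana and Leptoensis show the derived state '+' for keeled scales, supporting them as a clade.
dorsal spines (derived state '-') is unique to Meroops (autapomorphy; uninformative for grouping).
enlarged canines (derived state '-') is shared by Haliana, Leptoensis, Meroops, and Sclerops — a synapomorphy uniting that clade.
Only Meroops and Sclerops show the derived state '-' for webbed digits, supporting them as a clade.
stipules present: derived state '-' in Haliana only — an autapomorphy, so it tells us nothing about relationships among taxa.
All ingroup taxa share the derived state '+' for leaf margin serrate; it defines the ingroup but does not resolve relationships within it.
Most parsimonious ingroup topology: (((Meroops,Sclerops),(Leptoensis,Haliana)),Telodon).
The clade {Haliana, Leptoensis} is supported by keeled scales: its derived state '+' occurs in exactly those taxa and in no other taxon (including the outgroup).

keeled scales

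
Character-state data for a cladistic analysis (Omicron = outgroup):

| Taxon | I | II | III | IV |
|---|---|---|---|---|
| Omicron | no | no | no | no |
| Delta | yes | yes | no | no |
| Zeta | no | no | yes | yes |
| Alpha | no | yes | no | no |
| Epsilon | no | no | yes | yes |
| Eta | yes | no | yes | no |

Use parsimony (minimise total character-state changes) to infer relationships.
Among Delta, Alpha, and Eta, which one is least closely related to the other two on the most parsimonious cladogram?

Eta

The outgroup has state 'no' for every character, so 'yes' is the derived state throughout.
I groups Delta and Eta, which is incompatible with the clades supported by the remaining characters; treating it as convergent (homoplasy) costs fewer steps than any alternative tree.
II: derived state 'yes' in Alpha and Delta only — synapomorphy for {Alpha, Delta}.
III (derived state 'yes') is shared by Epsilon, Eta, and Zeta — a synapomorphy uniting that clade.
Only Epsilon and Zeta show the derived state 'yes' for IV, supporting them as a clade.
Most parsimonious ingroup topology: ((Delta,Alpha),((Zeta,Epsilon),Eta)).
Delta and Alpha share a more recent common ancestor with each other than either does with Eta, so Eta is the least closely related of the three.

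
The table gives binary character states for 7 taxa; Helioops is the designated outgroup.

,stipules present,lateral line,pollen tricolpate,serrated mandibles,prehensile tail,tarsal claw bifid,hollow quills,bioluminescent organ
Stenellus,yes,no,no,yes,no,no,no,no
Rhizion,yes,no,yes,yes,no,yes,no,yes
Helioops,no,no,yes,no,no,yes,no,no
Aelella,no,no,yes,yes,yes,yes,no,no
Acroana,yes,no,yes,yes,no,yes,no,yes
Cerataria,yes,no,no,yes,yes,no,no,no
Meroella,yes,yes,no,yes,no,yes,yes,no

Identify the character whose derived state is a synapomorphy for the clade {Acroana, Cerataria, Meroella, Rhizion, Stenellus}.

stipules present

Character polarity is set by the outgroup: the derived state is whichever differs from the outgroup's state, so for pollen tricolpate, tarsal claw bifid the derived state is 'no', and for the remaining characters it is 'yes'.
stipules present: derived state 'yes' in Acroana, Cerataria, Meroella, Rhizion, and Stenellus only — synapomorphy for {Acroana, Cerataria, Meroella, Rhizion, Stenellus}.
lateral line (derived state 'yes') is unique to Meroella (autapomorphy; uninformative for grouping).
pollen tricolpate: derived state 'no' in Cerataria, Meroella, and Stenellus only — synapomorphy for {Cerataria, Meroella, Stenellus}.
serrated mandibles (derived state 'yes') is shared by all ingroup taxa — unites the whole ingroup.
prehensile tail (state 'yes') occurs in Aelella and Cerataria but conflicts with the nesting implied by the other characters — most parsimoniously interpreted as homoplasy.
tarsal claw bifid: derived state 'no' in Cerataria and Stenellus only — synapomorphy for {Cerataria, Stenellus}.
hollow quills: derived state 'yes' in Meroella only — an autapomorphy, so it tells us nothing about relationships among taxa.
Only Acroana and Rhizion show the derived state 'yes' for bioluminescent organ, supporting them as a clade.
Most parsimonious ingroup topology: ((((Stenellus,Cerataria),Meroella),(Rhizion,Acroana)),Aelella).
The clade {Acroana, Cerataria, Meroella, Rhizion, Stenellus} is supported by stipules present: its derived state 'yes' occurs in exactly those taxa and in no other taxon (including the outgroup).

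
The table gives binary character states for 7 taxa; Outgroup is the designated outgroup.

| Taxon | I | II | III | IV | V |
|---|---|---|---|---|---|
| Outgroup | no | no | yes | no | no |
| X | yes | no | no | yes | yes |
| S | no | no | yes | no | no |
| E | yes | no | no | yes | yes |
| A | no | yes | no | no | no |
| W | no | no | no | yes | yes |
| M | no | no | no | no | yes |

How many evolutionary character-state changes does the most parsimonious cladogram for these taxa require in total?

5

Character polarity is set by the outgroup: the derived state is whichever differs from the outgroup's state, so for III the derived state is 'no', and for the remaining characters it is 'yes'.
I (derived state 'yes') is shared by E and X — a synapomorphy uniting that clade.
II: derived state 'yes' in A only — an autapomorphy, so it tells us nothing about relationships among taxa.
III: derived state 'no' in A, E, M, W, and X only — synapomorphy for {A, E, M, W, X}.
Only E, W, and X show the derived state 'yes' for IV, supporting them as a clade.
V (derived state 'yes') is shared by E, M, W, and X — a synapomorphy uniting that clade.
Most parsimonious ingroup topology: (((((X,E),W),M),A),S).
Changes per character on this tree: I: 1; II: 1; III: 1; IV: 1; V: 1.
Total = 5.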